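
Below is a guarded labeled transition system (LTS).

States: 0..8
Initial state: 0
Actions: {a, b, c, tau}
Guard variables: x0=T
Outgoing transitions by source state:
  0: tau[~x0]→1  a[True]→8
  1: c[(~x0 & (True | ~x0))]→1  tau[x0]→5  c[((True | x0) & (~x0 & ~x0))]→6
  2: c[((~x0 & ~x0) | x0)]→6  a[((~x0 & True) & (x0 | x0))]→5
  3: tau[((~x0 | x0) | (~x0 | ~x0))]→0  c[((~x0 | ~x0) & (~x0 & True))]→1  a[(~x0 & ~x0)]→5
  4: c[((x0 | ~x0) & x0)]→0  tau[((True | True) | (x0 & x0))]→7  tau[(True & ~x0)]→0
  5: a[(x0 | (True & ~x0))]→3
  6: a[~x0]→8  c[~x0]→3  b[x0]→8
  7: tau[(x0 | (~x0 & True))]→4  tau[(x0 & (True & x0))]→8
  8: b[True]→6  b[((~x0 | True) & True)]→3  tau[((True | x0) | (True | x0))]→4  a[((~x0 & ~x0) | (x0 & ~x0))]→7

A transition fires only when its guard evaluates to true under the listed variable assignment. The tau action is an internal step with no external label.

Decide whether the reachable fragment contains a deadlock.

Reach set: {0,3,4,6,7,8}
  0: a→8  [1 exit(s)]
  3: tau→0  [1 exit(s)]
  4: c→0  tau→7  [2 exit(s)]
  6: b→8  [1 exit(s)]
  7: tau→4  tau→8  [2 exit(s)]
  8: b→3  b→6  tau→4  [3 exit(s)]

Answer: DEADLOCK-FREE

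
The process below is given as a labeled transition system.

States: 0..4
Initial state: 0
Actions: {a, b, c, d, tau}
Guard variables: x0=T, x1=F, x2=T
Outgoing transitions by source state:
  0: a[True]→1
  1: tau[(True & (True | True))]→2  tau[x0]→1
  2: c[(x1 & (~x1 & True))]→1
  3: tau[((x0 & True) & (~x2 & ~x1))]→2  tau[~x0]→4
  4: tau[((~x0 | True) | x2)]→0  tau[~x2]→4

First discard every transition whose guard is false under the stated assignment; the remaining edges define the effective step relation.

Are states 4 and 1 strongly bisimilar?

Answer: NOT BISIMILAR

Trace:
Compute ~ classes (split until stable):
  round 0: {{0,1,2,3,4}}
  round 1: {{0},{1,4},{2,3}}
  round 2: {{0},{1},{2,3},{4}}
stable after 3 split(s): 4 block(s)
[4]={4}  [1]={1}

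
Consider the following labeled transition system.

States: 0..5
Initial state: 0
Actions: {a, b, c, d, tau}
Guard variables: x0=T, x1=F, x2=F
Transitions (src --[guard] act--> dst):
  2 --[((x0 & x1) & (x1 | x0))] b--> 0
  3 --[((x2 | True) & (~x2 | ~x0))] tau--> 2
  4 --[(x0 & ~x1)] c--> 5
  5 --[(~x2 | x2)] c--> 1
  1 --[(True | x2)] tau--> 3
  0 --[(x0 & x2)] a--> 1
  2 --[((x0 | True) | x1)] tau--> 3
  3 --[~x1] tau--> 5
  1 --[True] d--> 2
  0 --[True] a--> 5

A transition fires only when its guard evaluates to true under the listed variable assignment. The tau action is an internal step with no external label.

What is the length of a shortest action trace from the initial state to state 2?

Answer: 3

Trace:
Breadth-first toward 2:
  L0 = {0}
  L1 = {5}
  L2 = {1}
  L3 = {2,3}
2 enters at depth 3; path a·c·d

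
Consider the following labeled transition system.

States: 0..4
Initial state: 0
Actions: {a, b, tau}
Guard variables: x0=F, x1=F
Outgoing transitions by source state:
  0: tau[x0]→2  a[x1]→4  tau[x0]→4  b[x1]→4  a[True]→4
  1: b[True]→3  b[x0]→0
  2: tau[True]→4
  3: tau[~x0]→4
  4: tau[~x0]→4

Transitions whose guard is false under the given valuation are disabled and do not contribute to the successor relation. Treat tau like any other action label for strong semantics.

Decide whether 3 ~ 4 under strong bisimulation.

Refine partition for ~:
  round 0: {{0,1,2,3,4}}
  round 1: {{0},{1},{2,3,4}}
stable after 2 split(s): 3 block(s)
3∈{2,3,4}, 4∈{2,3,4}

Answer: BISIMILAR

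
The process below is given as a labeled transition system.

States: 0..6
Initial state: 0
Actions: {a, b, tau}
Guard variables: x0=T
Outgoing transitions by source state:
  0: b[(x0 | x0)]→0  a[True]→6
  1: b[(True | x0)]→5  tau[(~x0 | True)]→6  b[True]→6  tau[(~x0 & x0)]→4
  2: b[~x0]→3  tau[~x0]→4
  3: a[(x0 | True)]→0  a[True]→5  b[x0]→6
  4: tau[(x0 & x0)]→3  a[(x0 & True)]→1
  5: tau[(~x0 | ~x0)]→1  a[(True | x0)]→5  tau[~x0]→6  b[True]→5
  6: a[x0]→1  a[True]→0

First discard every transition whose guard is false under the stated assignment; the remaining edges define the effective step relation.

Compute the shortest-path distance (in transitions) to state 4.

BFS to 4:
  depth 0: {0}
  depth 1: {6}
  depth 2: {1}
  depth 3: {5}
4 never appears.

Answer: UNREACHABLE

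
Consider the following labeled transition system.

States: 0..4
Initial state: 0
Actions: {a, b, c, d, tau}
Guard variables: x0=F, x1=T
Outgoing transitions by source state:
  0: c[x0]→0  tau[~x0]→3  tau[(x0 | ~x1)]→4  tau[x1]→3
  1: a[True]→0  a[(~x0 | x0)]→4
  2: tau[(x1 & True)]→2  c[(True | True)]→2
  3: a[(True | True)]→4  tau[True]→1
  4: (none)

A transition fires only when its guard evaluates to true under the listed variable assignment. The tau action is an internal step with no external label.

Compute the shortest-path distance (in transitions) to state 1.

Answer: 2

Analysis:
Layered search for 1:
  depth 0: {0}
  depth 1: {3}
  depth 2: {1,4}
1 enters at depth 2; path tau·tau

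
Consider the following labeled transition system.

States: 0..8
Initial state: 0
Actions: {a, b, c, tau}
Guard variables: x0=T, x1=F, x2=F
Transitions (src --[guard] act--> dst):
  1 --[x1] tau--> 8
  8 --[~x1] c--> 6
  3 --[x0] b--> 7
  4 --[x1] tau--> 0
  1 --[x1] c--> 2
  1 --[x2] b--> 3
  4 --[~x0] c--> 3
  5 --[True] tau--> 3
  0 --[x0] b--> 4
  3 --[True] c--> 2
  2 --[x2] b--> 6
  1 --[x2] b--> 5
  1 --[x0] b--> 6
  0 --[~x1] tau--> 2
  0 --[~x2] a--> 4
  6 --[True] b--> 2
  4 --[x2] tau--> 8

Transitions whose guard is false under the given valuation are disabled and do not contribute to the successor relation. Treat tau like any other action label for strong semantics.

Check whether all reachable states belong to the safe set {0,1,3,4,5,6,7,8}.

Inv-set: {0,1,3,4,5,6,7,8}
Reachable = {0,2,4}
  0: ok
  2: outside
  4: ok
reach 2 via tau — violates

Answer: INVARIANT VIOLATED at state 2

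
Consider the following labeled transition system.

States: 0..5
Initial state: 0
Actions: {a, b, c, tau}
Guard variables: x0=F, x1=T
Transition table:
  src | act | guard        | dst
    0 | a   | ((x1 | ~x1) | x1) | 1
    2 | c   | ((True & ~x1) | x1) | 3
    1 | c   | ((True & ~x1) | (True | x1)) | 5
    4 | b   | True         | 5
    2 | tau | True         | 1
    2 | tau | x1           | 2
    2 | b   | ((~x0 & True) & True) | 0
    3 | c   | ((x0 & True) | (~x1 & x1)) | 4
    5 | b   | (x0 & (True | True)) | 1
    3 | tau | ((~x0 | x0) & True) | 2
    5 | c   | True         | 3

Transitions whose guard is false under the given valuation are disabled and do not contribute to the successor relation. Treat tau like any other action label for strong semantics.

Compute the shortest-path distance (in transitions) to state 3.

Breadth-first toward 3:
  depth 0: {0}
  depth 1: {1}
  depth 2: {5}
  depth 3: {3}
3 enters at depth 3; path a·c·c

Answer: 3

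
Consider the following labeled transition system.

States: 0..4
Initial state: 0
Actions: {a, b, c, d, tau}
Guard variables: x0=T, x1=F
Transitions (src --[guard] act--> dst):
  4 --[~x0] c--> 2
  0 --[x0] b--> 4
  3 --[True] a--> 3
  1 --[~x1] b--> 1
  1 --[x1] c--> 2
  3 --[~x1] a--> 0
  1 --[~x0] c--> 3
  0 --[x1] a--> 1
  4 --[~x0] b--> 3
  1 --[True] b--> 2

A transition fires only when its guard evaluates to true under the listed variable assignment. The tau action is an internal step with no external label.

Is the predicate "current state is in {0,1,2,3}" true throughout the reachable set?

Answer: INVARIANT VIOLATED at state 4

Working:
Allowed set {0,1,2,3}
Reach set: {0,4}
  0: ✓
  4: outside
witness against invariant: b → 4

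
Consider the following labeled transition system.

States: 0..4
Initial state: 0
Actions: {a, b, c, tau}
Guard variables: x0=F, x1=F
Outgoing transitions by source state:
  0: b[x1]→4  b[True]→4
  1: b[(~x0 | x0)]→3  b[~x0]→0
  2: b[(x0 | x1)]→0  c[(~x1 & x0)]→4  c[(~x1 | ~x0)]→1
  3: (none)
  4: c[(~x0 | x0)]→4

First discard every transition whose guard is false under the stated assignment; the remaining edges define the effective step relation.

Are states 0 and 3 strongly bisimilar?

Answer: NOT BISIMILAR

Trace:
Compute ~ classes (split until stable):
  π0 = {{0,1,2,3,4}}
  π1 = {{0,1},{2,4},{3}}
  π2 = {{0},{1},{2},{3},{4}}
5 equivalence class(es) (converged in 3)
0∈{0}, 3∈{3}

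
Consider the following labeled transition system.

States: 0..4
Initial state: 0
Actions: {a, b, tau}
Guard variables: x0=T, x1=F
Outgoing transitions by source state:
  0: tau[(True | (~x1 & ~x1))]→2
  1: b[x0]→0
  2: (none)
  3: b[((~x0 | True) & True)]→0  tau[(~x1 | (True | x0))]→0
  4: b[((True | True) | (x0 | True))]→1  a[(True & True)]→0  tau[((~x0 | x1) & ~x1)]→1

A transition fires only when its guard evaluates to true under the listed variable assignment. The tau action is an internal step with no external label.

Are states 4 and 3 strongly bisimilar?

Answer: NOT BISIMILAR

Analysis:
Compute ~ classes (split until stable):
  π0 = {{0,1,2,3,4}}
  π1 = {{0},{1},{2},{3},{4}}
stable after 2 split(s): 5 block(s)
4∈{4}, 3∈{3}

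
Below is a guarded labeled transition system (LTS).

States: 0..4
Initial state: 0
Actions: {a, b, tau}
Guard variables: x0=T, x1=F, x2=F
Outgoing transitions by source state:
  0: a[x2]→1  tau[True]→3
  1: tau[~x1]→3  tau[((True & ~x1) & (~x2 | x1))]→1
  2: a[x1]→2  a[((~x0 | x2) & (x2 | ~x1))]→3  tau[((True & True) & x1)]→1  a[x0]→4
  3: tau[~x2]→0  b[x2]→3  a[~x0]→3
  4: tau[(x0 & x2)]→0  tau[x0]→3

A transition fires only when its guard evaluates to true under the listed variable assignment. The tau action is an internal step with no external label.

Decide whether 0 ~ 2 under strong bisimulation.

Compute ~ classes (split until stable):
  P[0] = {{0,1,2,3,4}}
  P[1] = {{0,1,3,4},{2}}
stable after 2 split(s): 2 block(s)
0∈{0,1,3,4}, 2∈{2}

Answer: NOT BISIMILAR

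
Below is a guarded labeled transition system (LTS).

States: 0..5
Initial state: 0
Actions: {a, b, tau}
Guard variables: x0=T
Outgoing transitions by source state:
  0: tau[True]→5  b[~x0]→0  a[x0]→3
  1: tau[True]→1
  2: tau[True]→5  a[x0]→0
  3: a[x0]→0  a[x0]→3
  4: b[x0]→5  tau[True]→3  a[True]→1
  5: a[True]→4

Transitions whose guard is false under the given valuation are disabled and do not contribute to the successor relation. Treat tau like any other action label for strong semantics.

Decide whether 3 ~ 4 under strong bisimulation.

Bisimulation quotient by refinement:
  P[0] = {{0,1,2,3,4,5}}
  P[1] = {{0,2},{1},{3,5},{4}}
  P[2] = {{0},{1},{2},{3},{4},{5}}
stable after 3 split(s): 6 block(s)
3∈{3}, 4∈{4}

Answer: NOT BISIMILAR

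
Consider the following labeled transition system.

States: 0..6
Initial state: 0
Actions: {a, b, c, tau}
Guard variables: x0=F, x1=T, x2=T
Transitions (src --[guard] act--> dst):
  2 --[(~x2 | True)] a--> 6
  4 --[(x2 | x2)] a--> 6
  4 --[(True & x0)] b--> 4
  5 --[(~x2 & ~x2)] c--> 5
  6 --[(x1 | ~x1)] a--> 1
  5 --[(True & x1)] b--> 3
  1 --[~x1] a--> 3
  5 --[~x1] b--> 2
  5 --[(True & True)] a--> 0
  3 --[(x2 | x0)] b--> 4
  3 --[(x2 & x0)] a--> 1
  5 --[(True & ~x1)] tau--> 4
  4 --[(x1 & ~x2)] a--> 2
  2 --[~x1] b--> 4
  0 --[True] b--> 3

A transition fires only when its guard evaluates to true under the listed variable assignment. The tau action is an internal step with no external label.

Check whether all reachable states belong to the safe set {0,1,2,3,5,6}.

Safe = {0,1,2,3,5,6}
R = {0,1,3,4,6}
  0: ✓
  1: ✓
  3: ✓
  4: VIOLATES
  6: ✓
witness against invariant: b·b → 4

Answer: INVARIANT VIOLATED at state 4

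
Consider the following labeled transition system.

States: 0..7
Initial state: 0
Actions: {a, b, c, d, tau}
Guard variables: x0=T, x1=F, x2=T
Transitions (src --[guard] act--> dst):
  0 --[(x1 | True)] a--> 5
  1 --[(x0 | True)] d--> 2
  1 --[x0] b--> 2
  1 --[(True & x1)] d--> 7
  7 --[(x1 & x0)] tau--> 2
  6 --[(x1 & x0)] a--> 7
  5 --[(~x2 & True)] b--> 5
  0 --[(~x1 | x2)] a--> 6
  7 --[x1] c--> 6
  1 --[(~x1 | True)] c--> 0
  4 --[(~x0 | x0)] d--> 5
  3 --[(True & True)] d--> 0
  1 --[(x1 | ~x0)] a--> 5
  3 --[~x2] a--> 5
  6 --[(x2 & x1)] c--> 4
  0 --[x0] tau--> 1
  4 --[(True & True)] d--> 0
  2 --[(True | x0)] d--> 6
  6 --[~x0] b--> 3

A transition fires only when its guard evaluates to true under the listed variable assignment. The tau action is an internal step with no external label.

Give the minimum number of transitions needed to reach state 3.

Answer: UNREACHABLE

Trace:
Layered search for 3:
  L0 = {0}
  L1 = {1,5,6}
  L2 = {2}
3 never appears.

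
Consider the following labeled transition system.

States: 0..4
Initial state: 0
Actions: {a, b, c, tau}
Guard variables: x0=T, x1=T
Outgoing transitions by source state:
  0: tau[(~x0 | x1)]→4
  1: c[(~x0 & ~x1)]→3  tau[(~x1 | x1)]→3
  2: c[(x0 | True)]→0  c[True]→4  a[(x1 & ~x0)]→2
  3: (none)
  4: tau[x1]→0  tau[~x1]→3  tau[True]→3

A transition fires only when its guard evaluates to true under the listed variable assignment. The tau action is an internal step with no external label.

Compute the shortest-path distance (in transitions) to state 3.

Answer: 2

Trace:
Breadth-first toward 3:
  L0 = {0}
  L1 = {4}
  L2 = {3}
first hit 3 at d=2 via tau·tau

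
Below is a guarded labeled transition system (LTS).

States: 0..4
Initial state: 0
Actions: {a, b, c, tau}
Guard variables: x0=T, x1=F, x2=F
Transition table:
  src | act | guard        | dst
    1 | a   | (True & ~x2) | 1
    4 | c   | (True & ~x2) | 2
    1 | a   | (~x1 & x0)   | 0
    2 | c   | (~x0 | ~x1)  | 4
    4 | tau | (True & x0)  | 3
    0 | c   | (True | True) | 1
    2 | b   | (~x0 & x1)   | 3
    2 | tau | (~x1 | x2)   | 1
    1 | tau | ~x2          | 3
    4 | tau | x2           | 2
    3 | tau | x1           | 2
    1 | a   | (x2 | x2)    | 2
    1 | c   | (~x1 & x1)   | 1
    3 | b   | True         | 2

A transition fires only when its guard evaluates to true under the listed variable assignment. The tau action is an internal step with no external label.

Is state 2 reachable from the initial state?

Answer: REACHABLE

Analysis:
9 transition(s) survive guard evaluation.
depth 0: {0}
depth 1: {1}  now seen {0,1}
depth 2: {3}  now seen {0,1,3}
depth 3: {2}  now seen {0,1,2,3}
depth 4: {4}  now seen {0,1,2,3,4}
R = {0,1,2,3,4}
witness 2: c·tau·b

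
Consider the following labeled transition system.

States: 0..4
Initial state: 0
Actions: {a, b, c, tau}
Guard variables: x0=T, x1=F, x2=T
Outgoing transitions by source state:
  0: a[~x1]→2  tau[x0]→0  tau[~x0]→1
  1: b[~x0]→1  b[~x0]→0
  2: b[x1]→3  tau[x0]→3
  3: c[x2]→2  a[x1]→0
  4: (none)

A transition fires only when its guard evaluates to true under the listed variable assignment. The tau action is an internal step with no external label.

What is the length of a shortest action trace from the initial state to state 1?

BFS to 1:
  L0 = {0}
  L1 = {2}
  L2 = {3}
1 never appears.

Answer: UNREACHABLE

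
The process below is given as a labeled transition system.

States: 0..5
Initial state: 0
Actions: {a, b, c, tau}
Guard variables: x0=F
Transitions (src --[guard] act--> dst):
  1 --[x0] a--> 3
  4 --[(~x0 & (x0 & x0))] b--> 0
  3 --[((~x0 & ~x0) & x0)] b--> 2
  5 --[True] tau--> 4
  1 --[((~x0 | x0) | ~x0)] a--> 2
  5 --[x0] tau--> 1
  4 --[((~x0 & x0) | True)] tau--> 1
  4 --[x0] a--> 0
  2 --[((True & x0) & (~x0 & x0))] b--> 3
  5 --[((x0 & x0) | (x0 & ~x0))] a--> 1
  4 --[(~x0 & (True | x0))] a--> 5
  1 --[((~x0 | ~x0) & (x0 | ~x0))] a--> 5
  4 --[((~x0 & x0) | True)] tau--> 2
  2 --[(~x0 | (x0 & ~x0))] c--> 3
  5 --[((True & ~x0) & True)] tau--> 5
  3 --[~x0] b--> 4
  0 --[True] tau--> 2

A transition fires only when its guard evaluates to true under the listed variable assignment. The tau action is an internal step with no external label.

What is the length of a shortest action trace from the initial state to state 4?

Breadth-first toward 4:
  L0 = {0}
  L1 = {2}
  L2 = {3}
  L3 = {4}
first hit 4 at d=3 via tau·c·b

Answer: 3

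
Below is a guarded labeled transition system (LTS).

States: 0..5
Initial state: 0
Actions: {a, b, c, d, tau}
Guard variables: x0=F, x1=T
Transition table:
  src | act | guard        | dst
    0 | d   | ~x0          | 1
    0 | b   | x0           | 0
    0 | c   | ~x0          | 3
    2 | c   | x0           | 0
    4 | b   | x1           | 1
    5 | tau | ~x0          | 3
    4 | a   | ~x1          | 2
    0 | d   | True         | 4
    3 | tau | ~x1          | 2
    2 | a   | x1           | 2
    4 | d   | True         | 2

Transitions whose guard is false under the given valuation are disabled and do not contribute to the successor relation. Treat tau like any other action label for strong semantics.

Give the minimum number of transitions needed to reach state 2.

Answer: 2

Analysis:
BFS to 2:
  Layer 0: {0}
  Layer 1: {1,3,4}
  Layer 2: {2}
depth(2)=2, e.g. d·d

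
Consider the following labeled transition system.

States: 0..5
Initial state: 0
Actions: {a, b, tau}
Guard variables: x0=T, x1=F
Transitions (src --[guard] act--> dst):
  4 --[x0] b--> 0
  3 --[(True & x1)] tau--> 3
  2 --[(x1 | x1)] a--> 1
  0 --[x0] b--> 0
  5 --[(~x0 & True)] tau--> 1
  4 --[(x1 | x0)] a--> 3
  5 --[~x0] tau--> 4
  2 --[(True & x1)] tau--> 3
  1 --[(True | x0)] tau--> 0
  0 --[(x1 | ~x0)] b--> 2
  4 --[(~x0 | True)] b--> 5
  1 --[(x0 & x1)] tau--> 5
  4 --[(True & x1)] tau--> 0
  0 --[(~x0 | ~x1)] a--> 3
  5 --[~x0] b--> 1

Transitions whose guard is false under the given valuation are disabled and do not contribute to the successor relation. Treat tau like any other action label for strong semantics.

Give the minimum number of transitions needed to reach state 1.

Answer: UNREACHABLE

Analysis:
Layered search for 1:
  depth 0: {0}
  depth 1: {3}
1 never appears.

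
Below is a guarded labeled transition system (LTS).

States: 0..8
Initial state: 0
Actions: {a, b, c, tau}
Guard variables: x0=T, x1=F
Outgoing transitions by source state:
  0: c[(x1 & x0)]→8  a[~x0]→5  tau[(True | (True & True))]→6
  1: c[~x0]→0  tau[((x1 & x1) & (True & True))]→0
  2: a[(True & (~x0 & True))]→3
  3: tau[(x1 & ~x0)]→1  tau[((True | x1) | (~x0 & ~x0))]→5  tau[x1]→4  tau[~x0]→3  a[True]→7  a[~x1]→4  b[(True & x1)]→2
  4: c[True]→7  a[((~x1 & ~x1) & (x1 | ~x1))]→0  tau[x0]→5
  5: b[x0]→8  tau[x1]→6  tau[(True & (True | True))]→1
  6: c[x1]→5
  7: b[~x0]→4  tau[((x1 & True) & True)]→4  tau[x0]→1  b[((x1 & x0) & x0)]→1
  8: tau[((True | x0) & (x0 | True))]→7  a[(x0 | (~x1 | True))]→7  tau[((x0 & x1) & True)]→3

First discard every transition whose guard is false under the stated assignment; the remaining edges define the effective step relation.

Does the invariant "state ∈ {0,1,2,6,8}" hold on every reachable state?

Safe = {0,1,2,6,8}
R = {0,6}
  0: ✓
  6: ✓

Answer: INVARIANT HOLDS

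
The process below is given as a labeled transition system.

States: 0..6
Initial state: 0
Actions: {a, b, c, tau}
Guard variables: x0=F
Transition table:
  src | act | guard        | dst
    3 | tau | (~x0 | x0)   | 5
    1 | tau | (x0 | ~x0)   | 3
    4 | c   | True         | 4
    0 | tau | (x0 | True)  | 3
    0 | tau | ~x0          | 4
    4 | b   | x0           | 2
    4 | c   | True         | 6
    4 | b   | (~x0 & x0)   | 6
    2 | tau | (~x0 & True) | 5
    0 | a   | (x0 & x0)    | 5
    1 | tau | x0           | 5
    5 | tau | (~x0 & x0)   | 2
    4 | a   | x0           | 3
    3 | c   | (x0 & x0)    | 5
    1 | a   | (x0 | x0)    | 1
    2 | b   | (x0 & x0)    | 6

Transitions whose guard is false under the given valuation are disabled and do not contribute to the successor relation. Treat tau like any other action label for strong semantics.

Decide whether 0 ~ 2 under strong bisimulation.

Answer: NOT BISIMILAR

Trace:
Refine partition for ~:
  π0 = {{0,1,2,3,4,5,6}}
  π1 = {{0,1,2,3},{4},{5,6}}
  π2 = {{0},{1},{2,3},{4},{5,6}}
5 equivalence class(es) (converged in 3)
class of 0: {0}; class of 2: {2,3}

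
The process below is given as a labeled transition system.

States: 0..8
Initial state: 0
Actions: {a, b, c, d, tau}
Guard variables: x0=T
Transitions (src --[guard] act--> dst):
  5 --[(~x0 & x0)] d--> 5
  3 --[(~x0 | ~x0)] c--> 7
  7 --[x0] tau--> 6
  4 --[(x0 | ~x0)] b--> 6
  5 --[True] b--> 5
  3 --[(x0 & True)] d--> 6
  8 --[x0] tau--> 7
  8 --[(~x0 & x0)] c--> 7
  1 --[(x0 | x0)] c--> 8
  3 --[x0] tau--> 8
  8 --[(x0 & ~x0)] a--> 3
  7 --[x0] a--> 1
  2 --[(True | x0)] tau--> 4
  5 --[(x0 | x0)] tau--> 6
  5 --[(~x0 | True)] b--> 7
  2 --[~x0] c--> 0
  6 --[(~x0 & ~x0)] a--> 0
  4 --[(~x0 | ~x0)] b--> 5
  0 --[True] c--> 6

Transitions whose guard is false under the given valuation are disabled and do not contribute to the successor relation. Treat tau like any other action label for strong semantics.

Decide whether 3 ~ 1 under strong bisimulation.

Refine partition for ~:
  P[0] = {{0,1,2,3,4,5,6,7,8}}
  P[1] = {{0,1},{2,8},{3},{4},{5},{6},{7}}
  P[2] = {{0},{1},{2},{3},{4},{5},{6},{7},{8}}
Fixed point at round 3; 9 class(es).
class of 3: {3}; class of 1: {1}

Answer: NOT BISIMILAR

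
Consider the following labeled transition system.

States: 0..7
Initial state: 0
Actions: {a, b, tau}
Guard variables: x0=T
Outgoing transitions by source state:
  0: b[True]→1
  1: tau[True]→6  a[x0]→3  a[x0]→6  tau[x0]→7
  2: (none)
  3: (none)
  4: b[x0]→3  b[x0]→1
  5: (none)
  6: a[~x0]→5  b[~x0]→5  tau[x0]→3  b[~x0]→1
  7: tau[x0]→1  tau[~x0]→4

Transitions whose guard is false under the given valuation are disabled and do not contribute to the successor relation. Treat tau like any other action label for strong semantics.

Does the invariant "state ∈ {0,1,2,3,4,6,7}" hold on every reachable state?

Answer: INVARIANT HOLDS

Analysis:
Inv-set: {0,1,2,3,4,6,7}
Reachable = {0,1,3,6,7}
  0: ok
  1: ok
  3: ok
  6: ok
  7: ok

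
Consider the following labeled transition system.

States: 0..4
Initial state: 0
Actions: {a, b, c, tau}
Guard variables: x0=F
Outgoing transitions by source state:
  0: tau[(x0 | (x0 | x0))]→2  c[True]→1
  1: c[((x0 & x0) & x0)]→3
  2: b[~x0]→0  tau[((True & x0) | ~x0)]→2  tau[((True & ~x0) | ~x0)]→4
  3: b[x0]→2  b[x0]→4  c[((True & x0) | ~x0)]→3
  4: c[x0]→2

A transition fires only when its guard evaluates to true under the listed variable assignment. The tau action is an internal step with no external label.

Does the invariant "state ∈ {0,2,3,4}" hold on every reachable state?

Allowed set {0,2,3,4}
Reach set: {0,1}
  0: ok
  1: outside
reach 1 via c — violates

Answer: INVARIANT VIOLATED at state 1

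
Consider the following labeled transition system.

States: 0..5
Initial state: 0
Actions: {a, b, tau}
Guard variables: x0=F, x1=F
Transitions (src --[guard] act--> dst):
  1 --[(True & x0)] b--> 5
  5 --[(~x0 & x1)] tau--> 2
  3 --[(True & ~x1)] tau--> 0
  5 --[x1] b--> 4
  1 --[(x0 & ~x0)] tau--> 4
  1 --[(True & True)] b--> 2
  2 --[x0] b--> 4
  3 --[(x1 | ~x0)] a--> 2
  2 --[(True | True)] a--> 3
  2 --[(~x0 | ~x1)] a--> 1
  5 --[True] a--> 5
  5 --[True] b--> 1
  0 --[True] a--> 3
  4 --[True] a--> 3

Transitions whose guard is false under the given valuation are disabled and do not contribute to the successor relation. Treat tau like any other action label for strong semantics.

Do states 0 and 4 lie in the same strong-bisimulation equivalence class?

Answer: BISIMILAR

Trace:
Bisimulation quotient by refinement:
  P[0] = {{0,1,2,3,4,5}}
  P[1] = {{0,2,4},{1},{3},{5}}
  P[2] = {{0,4},{1},{2},{3},{5}}
stable after 3 split(s): 5 block(s)
0∈{0,4}, 4∈{0,4}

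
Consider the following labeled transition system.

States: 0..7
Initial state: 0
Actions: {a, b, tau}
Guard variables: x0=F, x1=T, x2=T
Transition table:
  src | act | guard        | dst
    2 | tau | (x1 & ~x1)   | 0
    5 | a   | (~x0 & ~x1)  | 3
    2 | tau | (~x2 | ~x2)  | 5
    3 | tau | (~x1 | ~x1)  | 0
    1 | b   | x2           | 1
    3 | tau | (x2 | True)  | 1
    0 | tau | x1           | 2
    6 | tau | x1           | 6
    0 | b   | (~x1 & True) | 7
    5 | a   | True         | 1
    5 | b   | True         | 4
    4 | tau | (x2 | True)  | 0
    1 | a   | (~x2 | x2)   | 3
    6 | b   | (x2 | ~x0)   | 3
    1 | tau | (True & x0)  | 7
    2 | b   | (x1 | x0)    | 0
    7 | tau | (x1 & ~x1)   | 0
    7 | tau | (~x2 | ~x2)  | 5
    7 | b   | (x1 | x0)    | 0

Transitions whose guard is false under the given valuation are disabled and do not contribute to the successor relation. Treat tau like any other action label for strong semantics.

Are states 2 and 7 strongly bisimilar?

Answer: BISIMILAR

Working:
Bisimulation quotient by refinement:
  P[0] = {{0,1,2,3,4,5,6,7}}
  P[1] = {{0,3,4},{1,5},{2,7},{6}}
  P[2] = {{0},{1},{2,7},{3},{4},{5},{6}}
stable after 3 split(s): 7 block(s)
class of 2: {2,7}; class of 7: {2,7}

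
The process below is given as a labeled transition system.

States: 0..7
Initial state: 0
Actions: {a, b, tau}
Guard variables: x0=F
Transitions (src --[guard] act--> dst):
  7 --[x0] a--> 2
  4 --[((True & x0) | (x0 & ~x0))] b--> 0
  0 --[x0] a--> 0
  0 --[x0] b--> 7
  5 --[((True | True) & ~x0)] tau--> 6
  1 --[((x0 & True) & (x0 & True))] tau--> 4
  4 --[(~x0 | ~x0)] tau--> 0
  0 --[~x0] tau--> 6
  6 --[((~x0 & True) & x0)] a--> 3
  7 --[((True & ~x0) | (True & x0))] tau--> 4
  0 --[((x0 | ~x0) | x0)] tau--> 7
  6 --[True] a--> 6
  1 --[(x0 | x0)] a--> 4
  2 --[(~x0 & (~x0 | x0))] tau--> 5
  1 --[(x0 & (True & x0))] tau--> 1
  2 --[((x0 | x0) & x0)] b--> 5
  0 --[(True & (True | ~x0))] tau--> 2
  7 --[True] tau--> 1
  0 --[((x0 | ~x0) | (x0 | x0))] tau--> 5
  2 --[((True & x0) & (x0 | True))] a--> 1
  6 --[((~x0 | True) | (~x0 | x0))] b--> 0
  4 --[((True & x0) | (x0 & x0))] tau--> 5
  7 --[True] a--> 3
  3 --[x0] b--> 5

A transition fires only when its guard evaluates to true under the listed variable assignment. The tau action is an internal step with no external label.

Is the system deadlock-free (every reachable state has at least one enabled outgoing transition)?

R = {0,1,2,3,4,5,6,7}
  0: tau→2  tau→5  tau→6  tau→7  [4 out]
  1: ∅  [no exit]
  2: tau→5  [1 out]
  3: ∅  [no exit]
  4: tau→0  [1 out]
  5: tau→6  [1 out]
  6: a→6  b→0  [2 out]
  7: a→3  tau→1  tau→4  [3 out]
witness 1: tau·tau

Answer: DEADLOCK at state 1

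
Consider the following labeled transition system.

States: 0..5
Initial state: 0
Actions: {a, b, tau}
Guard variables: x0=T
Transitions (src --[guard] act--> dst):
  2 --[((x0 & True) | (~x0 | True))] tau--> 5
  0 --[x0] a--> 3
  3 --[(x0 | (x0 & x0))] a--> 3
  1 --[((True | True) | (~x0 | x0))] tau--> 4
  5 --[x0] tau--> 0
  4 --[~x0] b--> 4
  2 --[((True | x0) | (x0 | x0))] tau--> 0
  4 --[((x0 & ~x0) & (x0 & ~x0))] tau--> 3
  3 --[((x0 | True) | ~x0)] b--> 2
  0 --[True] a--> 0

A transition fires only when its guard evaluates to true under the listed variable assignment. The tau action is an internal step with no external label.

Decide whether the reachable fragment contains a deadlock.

Reach set: {0,2,3,5}
  0: a→0  a→3  [2 exit(s)]
  2: tau→0  tau→5  [2 exit(s)]
  3: a→3  b→2  [2 exit(s)]
  5: tau→0  [1 exit(s)]

Answer: DEADLOCK-FREE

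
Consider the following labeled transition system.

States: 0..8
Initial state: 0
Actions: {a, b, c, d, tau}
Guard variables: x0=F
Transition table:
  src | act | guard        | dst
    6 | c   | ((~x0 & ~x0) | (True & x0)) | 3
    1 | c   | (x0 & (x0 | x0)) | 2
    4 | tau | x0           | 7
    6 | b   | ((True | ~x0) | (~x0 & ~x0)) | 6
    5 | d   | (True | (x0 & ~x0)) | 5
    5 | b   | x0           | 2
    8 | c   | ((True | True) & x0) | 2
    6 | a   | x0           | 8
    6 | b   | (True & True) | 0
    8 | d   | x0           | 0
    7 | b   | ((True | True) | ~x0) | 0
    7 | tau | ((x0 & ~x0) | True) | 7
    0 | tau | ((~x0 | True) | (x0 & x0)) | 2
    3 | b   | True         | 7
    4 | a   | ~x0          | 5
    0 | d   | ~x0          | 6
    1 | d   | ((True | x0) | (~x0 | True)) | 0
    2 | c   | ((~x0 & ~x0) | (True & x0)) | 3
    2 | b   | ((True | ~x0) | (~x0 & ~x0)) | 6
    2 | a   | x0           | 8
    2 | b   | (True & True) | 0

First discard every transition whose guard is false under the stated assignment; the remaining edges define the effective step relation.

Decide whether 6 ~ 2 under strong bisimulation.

Bisimulation quotient by refinement:
  P[0] = {{0,1,2,3,4,5,6,7,8}}
  P[1] = {{0},{1,5},{2,6},{3},{4},{7},{8}}
  P[2] = {{0},{1},{2,6},{3},{4},{5},{7},{8}}
Fixed point at round 3; 8 class(es).
[6]={2,6}  [2]={2,6}

Answer: BISIMILAR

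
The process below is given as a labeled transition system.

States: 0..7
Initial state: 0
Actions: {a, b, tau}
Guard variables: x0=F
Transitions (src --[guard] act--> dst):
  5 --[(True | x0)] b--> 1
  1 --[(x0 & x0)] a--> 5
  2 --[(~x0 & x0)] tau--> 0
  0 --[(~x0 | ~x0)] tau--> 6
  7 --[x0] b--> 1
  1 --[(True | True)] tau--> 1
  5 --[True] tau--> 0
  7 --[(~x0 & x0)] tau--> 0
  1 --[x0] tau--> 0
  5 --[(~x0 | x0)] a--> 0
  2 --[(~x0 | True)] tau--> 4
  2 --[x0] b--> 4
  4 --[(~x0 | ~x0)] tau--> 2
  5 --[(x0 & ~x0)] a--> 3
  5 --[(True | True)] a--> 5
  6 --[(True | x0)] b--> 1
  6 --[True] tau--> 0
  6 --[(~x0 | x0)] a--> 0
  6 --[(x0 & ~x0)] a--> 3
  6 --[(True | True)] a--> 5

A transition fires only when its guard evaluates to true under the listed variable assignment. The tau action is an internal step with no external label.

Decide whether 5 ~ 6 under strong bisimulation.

Refine partition for ~:
  round 0: {{0,1,2,3,4,5,6,7}}
  round 1: {{0,1,2,4},{3,7},{5,6}}
  round 2: {{0},{1,2,4},{3,7},{5,6}}
stable after 3 split(s): 4 block(s)
[5]={5,6}  [6]={5,6}

Answer: BISIMILAR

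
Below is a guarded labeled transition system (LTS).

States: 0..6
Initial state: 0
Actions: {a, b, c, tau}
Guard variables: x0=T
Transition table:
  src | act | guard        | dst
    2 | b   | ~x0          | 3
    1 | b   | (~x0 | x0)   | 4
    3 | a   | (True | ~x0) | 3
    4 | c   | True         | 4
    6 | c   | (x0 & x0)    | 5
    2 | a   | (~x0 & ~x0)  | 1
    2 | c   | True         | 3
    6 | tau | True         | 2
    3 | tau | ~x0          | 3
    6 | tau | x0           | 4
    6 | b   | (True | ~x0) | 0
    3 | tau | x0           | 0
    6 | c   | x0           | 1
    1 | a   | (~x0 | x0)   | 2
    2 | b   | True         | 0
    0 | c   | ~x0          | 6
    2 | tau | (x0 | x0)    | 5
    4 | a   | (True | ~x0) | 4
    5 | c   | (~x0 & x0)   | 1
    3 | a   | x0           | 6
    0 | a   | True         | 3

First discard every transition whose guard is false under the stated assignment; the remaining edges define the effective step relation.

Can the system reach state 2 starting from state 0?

16 transition(s) survive guard evaluation.
Layer 0: {0}
Layer 1: {3}  total {0,3}
Layer 2: {6}  total {0,3,6}
Layer 3: {1,2,4,5}  total {0,1,2,3,4,5,6}
Reachable = {0,1,2,3,4,5,6}
Path to 2: a·a·tau

Answer: REACHABLE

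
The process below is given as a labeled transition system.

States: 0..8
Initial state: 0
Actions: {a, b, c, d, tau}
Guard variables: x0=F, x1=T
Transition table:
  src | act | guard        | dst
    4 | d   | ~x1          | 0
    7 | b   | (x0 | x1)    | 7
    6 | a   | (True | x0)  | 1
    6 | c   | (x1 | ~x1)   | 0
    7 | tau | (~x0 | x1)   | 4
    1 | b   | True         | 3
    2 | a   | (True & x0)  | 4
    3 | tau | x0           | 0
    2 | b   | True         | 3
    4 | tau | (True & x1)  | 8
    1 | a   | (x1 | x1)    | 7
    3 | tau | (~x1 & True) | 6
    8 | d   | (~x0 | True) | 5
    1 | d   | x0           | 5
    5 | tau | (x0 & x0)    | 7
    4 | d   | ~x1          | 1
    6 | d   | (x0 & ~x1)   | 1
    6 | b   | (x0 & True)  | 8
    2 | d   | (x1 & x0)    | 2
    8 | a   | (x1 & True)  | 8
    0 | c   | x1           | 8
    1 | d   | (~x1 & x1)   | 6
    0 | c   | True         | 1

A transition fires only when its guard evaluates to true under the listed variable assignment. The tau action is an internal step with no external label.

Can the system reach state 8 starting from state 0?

Answer: REACHABLE

Trace:
Guard filter leaves 12 enabled edge(s).
L0 = {0}
L1 = {1,8}  now seen {0,1,8}
L2 = {3,5,7}  now seen {0,1,3,5,7,8}
L3 = {4}  now seen {0,1,3,4,5,7,8}
Reachable = {0,1,3,4,5,7,8}
Path to 8: c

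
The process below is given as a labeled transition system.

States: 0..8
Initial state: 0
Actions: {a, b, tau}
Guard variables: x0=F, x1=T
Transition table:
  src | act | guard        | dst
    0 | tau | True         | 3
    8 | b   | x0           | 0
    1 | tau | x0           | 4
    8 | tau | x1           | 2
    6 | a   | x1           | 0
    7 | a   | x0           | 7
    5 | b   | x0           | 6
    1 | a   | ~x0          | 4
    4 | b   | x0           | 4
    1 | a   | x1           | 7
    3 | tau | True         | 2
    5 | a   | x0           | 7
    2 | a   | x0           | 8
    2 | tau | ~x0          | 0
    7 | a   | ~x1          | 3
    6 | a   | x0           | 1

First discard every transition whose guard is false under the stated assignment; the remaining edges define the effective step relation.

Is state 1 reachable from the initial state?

Answer: UNREACHABLE

Analysis:
7 transition(s) survive guard evaluation.
L0 = {0}
L1 = {3}  cumulative {0,3}
L2 = {2}  cumulative {0,2,3}
Reachable = {0,2,3}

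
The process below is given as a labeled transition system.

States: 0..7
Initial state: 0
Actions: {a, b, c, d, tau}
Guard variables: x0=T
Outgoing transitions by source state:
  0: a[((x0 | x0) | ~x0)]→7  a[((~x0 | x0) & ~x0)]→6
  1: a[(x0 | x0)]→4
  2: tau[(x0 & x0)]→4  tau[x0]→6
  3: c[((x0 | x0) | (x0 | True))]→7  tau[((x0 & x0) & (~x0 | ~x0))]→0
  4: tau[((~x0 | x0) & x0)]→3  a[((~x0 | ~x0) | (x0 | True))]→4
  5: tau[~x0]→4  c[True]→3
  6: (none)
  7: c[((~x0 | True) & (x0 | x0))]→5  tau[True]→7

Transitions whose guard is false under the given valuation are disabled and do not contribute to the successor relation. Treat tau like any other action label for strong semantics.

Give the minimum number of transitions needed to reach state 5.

Answer: 2

Trace:
Layered search for 5:
  depth 0: {0}
  depth 1: {7}
  depth 2: {5}
5 enters at depth 2; path a·c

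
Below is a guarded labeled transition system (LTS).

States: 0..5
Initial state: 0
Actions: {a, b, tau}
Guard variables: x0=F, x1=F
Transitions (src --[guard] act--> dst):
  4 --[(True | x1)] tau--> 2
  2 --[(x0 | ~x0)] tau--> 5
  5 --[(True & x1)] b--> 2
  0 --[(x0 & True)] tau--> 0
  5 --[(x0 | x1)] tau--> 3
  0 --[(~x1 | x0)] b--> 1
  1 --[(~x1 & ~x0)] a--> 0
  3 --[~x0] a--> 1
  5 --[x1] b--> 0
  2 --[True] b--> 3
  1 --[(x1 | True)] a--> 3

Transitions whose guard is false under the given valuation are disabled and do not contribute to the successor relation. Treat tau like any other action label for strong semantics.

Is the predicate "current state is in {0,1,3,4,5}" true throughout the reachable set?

Answer: INVARIANT HOLDS

Working:
Allowed set {0,1,3,4,5}
R = {0,1,3}
  0: safe
  1: safe
  3: safe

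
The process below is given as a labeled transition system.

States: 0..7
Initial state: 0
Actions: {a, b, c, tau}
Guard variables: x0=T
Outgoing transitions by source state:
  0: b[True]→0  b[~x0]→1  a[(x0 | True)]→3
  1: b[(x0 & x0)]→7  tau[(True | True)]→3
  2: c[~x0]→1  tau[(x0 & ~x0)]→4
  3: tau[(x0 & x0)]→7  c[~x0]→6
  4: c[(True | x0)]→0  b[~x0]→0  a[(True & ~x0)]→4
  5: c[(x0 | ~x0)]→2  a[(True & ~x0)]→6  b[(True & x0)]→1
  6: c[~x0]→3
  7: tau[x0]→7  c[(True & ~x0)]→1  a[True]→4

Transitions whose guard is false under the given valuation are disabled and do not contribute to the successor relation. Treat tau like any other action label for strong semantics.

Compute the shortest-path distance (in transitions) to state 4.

Answer: 3

Analysis:
BFS to 4:
  L0 = {0}
  L1 = {3}
  L2 = {7}
  L3 = {4}
4 enters at depth 3; path a·tau·a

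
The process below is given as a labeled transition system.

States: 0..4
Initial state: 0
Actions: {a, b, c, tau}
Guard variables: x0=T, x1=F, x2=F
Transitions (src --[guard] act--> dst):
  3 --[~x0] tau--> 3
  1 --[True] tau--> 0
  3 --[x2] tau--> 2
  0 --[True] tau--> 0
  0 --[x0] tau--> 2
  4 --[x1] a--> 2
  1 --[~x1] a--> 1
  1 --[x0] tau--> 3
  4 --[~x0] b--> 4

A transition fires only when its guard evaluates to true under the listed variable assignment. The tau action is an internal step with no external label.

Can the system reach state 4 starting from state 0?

Answer: UNREACHABLE

Trace:
5 transition(s) survive guard evaluation.
depth 0: {0}
depth 1: {2}  total {0,2}
R = {0,2}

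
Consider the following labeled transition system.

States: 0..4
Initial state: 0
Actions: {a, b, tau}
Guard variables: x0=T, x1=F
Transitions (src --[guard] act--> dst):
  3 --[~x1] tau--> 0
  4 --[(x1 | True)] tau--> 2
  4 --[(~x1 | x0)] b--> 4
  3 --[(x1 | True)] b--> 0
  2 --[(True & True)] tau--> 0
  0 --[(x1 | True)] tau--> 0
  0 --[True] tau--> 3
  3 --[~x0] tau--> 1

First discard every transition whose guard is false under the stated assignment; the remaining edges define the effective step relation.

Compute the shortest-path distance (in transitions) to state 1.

Answer: UNREACHABLE

Trace:
Breadth-first toward 1:
  L0 = {0}
  L1 = {3}
1 never appears.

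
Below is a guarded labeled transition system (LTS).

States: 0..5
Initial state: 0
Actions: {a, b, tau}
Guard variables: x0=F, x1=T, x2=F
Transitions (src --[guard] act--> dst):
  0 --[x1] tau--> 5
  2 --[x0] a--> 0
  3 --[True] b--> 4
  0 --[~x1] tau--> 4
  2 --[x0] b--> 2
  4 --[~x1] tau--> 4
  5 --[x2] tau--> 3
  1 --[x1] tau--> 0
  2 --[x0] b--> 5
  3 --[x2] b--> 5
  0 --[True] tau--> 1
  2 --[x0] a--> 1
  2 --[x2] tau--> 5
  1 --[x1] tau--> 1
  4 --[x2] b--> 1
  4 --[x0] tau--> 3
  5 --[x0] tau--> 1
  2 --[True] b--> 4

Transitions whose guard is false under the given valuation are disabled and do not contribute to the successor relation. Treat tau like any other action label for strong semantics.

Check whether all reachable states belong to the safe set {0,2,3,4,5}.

Answer: INVARIANT VIOLATED at state 1

Analysis:
Inv-set: {0,2,3,4,5}
Reach set: {0,1,5}
  0: ✓
  1: outside
  5: ✓
reach 1 via tau — violates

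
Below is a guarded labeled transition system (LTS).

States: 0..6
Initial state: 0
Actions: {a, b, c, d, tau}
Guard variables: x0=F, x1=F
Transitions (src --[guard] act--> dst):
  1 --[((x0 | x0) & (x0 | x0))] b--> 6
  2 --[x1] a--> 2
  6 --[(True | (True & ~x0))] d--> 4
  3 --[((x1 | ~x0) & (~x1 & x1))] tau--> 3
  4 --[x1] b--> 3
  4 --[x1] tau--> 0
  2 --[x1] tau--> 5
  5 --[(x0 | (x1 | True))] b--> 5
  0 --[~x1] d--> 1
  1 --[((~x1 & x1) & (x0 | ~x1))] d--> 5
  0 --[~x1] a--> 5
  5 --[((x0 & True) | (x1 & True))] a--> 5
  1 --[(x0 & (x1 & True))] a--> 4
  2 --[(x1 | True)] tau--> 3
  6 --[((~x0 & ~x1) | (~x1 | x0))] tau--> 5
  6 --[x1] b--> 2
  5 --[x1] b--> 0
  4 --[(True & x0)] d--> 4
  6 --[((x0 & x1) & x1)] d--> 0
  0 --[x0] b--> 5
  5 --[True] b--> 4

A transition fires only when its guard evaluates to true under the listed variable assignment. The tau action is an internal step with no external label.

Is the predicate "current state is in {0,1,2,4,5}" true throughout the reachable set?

Answer: INVARIANT HOLDS

Trace:
Inv-set: {0,1,2,4,5}
Reachable = {0,1,4,5}
  0: safe
  1: safe
  4: safe
  5: safe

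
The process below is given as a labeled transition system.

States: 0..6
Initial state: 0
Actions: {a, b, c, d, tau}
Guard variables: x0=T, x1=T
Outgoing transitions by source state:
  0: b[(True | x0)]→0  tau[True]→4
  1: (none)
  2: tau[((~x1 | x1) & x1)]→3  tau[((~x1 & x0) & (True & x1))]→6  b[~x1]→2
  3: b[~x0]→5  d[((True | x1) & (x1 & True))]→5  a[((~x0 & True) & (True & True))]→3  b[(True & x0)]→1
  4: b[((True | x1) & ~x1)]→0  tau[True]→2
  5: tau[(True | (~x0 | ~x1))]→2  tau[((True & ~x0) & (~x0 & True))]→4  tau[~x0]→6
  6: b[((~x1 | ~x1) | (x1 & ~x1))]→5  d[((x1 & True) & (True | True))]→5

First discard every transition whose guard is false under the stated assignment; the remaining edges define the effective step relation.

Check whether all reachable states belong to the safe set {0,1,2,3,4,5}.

Allowed set {0,1,2,3,4,5}
Reachable = {0,1,2,3,4,5}
  0: safe
  1: safe
  2: safe
  3: safe
  4: safe
  5: safe

Answer: INVARIANT HOLDS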